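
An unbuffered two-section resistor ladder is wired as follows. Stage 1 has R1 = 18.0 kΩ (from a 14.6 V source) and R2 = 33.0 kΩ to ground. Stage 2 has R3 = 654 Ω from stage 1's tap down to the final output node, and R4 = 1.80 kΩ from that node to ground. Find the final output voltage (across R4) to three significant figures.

Stage 2 presents R3+R4 = 2454 Ω as a load on stage 1's tap.
Stage 1's lower leg becomes R2‖(R3+R4) = 2284 Ω, so V_mid = 14.6 × 2284/20280 = 1.644 V.
Stage 2 is itself unloaded: V_out = V_mid × R4/(R3+R4) = 1.644 × 1800/2454 = 1.21 V.

V_out ≈ 1.21 V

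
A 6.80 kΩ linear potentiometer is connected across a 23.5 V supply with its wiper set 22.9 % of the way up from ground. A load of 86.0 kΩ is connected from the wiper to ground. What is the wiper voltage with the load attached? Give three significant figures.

V ≈ 5.31 V

The wiper splits the pot into (1−α)R = 5.243 kΩ above and αR = 1.557 kΩ below.
Lower section ‖ load = 1.530 kΩ.
V_wiper = 23.5 × 1.530/(5.243 + 1.530) = 5.31 V.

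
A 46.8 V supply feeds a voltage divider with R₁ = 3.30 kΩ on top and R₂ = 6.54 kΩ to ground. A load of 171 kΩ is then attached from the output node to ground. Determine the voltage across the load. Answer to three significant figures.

The load sits in parallel with R₂: R₂‖R_L = (6.54 × 171) / (6.54 + 171) = 6.299 kΩ.
V_out = 46.8 × 6.299 / (3.30 + 6.299) = 46.8 × 6.299/9.599 = 30.7 V.

V_out ≈ 30.7 V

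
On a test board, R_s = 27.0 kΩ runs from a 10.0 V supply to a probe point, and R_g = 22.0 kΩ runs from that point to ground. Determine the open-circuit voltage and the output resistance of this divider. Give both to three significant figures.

V_th is the open-circuit tap voltage: 10.0 × 22.0/(27.0 + 22.0) = 4.49 V.
With the supply zeroed, R_s and R_g appear in parallel from the tap: R_th = R_s‖R_g = (27.0 × 22.0)/49.00 = 12.1 kΩ.

V_th = 4.49 V, R_th = 12.1 kΩ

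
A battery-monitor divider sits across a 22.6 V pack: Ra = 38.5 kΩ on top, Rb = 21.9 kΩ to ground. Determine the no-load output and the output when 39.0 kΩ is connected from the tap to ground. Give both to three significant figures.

Open-circuit: V = 22.6 × 21.9/(38.5 + 21.9) = 8.19 V.
With the load, Rb becomes Rb‖R_L = 14.02 kΩ, so V = 22.6 × 14.02/52.52 = 6.03 V.

Unloaded: 8.19 V; loaded: 6.03 V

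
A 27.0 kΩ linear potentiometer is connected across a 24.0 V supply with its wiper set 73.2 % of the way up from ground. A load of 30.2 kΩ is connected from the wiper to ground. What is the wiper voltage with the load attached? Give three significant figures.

V ≈ 14.9 V

The wiper splits the pot into (1−α)R = 7.236 kΩ above and αR = 19.76 kΩ below.
Lower section ‖ load = 11.95 kΩ.
V_wiper = 24.0 × 11.95/(7.236 + 11.95) = 14.9 V.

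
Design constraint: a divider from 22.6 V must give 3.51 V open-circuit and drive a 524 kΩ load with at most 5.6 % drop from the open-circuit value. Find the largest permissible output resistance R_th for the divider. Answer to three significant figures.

R_th ≤ 31.1 kΩ

Loading drop = R_th/(R_th + R_L) ≤ 0.0560, so R_th ≤ R_L · ε/(1−ε) = 524 kΩ × 0.0560/0.9440 = 31.1 kΩ.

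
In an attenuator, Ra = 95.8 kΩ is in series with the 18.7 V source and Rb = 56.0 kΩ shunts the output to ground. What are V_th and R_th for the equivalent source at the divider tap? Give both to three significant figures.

V_th = 6.90 V, R_th = 35.3 kΩ

V_th is the open-circuit tap voltage: 18.7 × 56.0/(95.8 + 56.0) = 6.90 V.
With the supply zeroed, Ra and Rb appear in parallel from the tap: R_th = Ra‖Rb = (95.8 × 56.0)/151.8 = 35.3 kΩ.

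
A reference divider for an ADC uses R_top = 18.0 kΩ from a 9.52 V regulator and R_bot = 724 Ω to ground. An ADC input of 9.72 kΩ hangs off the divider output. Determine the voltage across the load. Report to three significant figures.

V_out ≈ 0.344 V

The load sits in parallel with R_bot: R_bot‖R_L = (724 × 9720) / (724 + 9720) = 673.8 Ω.
V_out = 9.52 × 673.8 / (18000 + 673.8) = 9.52 × 673.8/18670 = 0.344 V.
(Unloaded it would have been 0.368 V.)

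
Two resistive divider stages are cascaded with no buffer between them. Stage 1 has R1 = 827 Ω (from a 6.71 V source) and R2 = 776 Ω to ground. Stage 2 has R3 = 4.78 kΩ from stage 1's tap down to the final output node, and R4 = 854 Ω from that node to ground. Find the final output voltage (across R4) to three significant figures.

Stage 2 presents R3+R4 = 5634 Ω as a load on stage 1's tap.
Stage 1's lower leg becomes R2‖(R3+R4) = 682.1 Ω, so V_mid = 6.71 × 682.1/1509 = 3.033 V.
Stage 2 is itself unloaded: V_out = V_mid × R4/(R3+R4) = 3.033 × 854/5634 = 0.460 V.

V_out ≈ 0.460 V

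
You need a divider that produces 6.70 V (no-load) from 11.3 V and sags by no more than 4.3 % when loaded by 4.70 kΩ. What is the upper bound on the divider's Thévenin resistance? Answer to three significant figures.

Loading drop = R_th/(R_th + R_L) ≤ 0.0430, so R_th ≤ R_L · ε/(1−ε) = 4.70 kΩ × 0.0430/0.9570 = 211 Ω.
(Any R1, R2 with R2/(R1+R2) = 0.593 and R1‖R2 ≤ 211 Ω will meet the spec.)

R_th ≤ 211 Ω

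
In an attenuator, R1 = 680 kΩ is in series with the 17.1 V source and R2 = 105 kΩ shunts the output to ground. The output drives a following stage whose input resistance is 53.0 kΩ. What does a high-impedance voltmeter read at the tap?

V_out ≈ 0.842 V

The load sits in parallel with R2: R2‖R_L = (105 × 53.0) / (105 + 53.0) = 35.22 kΩ.
V_out = 17.1 × 35.22 / (680 + 35.22) = 17.1 × 35.22/715.2 = 0.842 V.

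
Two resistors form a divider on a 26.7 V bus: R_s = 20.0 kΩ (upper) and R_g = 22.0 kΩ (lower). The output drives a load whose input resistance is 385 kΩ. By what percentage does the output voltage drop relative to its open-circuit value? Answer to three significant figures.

2.65 %

The divider's output (Thévenin) resistance is R_s‖R_g = 10.48 kΩ.
Fractional drop under load = R_th/(R_th + R_L) = 10.48 / (10.48 + 385) = 0.02649.
So the output falls by 2.65 %.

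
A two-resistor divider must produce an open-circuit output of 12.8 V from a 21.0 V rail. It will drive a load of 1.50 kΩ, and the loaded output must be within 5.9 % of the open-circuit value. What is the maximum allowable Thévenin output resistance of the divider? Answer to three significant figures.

R_th ≤ 94.0 Ω

Loading drop = R_th/(R_th + R_L) ≤ 0.0590, so R_th ≤ R_L · ε/(1−ε) = 1.50 kΩ × 0.0590/0.9410 = 94.0 Ω.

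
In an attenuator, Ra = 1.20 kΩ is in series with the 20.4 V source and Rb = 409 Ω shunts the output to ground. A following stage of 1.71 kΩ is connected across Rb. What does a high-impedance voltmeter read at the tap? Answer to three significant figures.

V_out ≈ 4.40 V

The load sits in parallel with Rb: Rb‖R_L = (409 × 1710) / (409 + 1710) = 330.1 Ω.
V_out = 20.4 × 330.1 / (1200 + 330.1) = 20.4 × 330.1/1530 = 4.40 V.
(Unloaded it would have been 5.19 V.)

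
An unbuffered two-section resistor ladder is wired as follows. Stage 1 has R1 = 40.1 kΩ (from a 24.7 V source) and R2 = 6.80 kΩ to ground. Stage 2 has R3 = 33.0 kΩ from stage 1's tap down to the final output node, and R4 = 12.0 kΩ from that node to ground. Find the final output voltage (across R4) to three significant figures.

Stage 2 presents R3+R4 = 45.00 kΩ as a load on stage 1's tap.
Stage 1's lower leg becomes R2‖(R3+R4) = 5.907 kΩ, so V_mid = 24.7 × 5.907/46.01 = 3.171 V.
Stage 2 is itself unloaded: V_out = V_mid × R4/(R3+R4) = 3.171 × 12.0/45.00 = 0.846 V.

V_out ≈ 0.846 V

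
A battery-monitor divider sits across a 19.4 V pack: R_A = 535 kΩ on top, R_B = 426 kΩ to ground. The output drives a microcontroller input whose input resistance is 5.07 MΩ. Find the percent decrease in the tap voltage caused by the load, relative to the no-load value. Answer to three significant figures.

4.47 %

The divider's output (Thévenin) resistance is R_A‖R_B = 237.2 kΩ.
Fractional drop under load = R_th/(R_th + R_L) = 237.2 / (237.2 + 5070) = 0.04469.
So the output falls by 4.47 %.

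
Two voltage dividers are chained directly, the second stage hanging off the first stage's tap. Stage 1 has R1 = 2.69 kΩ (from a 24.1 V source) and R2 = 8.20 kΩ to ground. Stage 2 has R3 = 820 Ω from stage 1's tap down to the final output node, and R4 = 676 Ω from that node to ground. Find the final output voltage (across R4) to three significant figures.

Stage 2 presents R3+R4 = 1496 Ω as a load on stage 1's tap.
Stage 1's lower leg becomes R2‖(R3+R4) = 1265 Ω, so V_mid = 24.1 × 1265/3955 = 7.709 V.
Stage 2 is itself unloaded: V_out = V_mid × R4/(R3+R4) = 7.709 × 676/1496 = 3.48 V.

V_out ≈ 3.48 V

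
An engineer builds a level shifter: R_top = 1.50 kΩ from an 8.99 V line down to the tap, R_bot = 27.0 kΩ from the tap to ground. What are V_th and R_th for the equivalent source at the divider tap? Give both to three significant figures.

V_th = 8.52 V, R_th = 1.42 kΩ

V_th is the open-circuit tap voltage: 8.99 × 27.0/(1.50 + 27.0) = 8.52 V.
With the supply zeroed, R_top and R_bot appear in parallel from the tap: R_th = R_top‖R_bot = (1.50 × 27.0)/28.50 = 1.42 kΩ.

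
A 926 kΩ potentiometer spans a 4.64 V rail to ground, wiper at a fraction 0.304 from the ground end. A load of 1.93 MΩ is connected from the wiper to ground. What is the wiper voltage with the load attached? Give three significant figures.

V ≈ 1.28 V

The wiper splits the pot into (1−α)R = 644.5 kΩ above and αR = 281.5 kΩ below.
Lower section ‖ load = 245.7 kΩ.
V_wiper = 4.64 × 245.7/(644.5 + 245.7) = 1.28 V.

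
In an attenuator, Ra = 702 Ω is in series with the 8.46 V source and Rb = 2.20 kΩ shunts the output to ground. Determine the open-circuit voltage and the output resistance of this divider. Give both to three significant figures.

V_th is the open-circuit tap voltage: 8.46 × 2200/(702 + 2200) = 6.41 V.
With the supply zeroed, Ra and Rb appear in parallel from the tap: R_th = Ra‖Rb = (702 × 2200)/2902 = 532 Ω.

V_th = 6.41 V, R_th = 532 Ω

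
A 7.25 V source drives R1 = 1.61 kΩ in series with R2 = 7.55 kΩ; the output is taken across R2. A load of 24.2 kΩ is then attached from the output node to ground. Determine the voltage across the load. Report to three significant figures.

The load sits in parallel with R2: R2‖R_L = (7.55 × 24.2) / (7.55 + 24.2) = 5.755 kΩ.
V_out = 7.25 × 5.755 / (1.61 + 5.755) = 7.25 × 5.755/7.365 = 5.67 V.
(Unloaded it would have been 5.98 V.)

V_out ≈ 5.67 V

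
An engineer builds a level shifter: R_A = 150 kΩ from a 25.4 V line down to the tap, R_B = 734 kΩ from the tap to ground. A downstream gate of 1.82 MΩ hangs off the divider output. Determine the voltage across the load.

The load sits in parallel with R_B: R_B‖R_L = (734 × 1820) / (734 + 1820) = 523.1 kΩ.
V_out = 25.4 × 523.1 / (150 + 523.1) = 25.4 × 523.1/673.1 = 19.7 V.
(Unloaded it would have been 21.1 V.)

V_out ≈ 19.7 V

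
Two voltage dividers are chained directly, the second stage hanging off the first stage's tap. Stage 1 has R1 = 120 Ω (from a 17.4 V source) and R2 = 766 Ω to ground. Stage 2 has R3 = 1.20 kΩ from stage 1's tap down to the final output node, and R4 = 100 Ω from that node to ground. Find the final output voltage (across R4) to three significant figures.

Stage 2 presents R3+R4 = 1300 Ω as a load on stage 1's tap.
Stage 1's lower leg becomes R2‖(R3+R4) = 482.0 Ω, so V_mid = 17.4 × 482.0/602.0 = 13.93 V.
Stage 2 is itself unloaded: V_out = V_mid × R4/(R3+R4) = 13.93 × 100/1300 = 1.07 V.

V_out ≈ 1.07 V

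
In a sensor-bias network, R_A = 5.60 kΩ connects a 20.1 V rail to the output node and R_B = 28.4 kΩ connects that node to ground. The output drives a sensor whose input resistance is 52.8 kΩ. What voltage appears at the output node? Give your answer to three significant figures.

The load sits in parallel with R_B: R_B‖R_L = (28.4 × 52.8) / (28.4 + 52.8) = 18.47 kΩ.
V_out = 20.1 × 18.47 / (5.60 + 18.47) = 20.1 × 18.47/24.07 = 15.4 V.
(Unloaded it would have been 16.8 V.)

V_out ≈ 15.4 V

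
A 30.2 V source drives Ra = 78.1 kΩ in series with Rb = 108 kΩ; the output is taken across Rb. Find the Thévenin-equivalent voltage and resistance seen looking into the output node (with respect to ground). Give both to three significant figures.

V_th = 17.5 V, R_th = 45.3 kΩ

V_th is the open-circuit tap voltage: 30.2 × 108/(78.1 + 108) = 17.5 V.
With the supply zeroed, Ra and Rb appear in parallel from the tap: R_th = Ra‖Rb = (78.1 × 108)/186.1 = 45.3 kΩ.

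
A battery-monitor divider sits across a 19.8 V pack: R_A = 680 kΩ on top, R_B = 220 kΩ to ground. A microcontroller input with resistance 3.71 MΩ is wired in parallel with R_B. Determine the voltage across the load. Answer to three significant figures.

The load sits in parallel with R_B: R_B‖R_L = (220 × 3710) / (220 + 3710) = 207.7 kΩ.
V_out = 19.8 × 207.7 / (680 + 207.7) = 19.8 × 207.7/887.7 = 4.63 V.

V_out ≈ 4.63 V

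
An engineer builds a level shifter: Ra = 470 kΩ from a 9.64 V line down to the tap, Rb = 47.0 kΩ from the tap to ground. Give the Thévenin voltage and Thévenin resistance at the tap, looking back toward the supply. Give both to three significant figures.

V_th is the open-circuit tap voltage: 9.64 × 47.0/(470 + 47.0) = 0.876 V.
With the supply zeroed, Ra and Rb appear in parallel from the tap: R_th = Ra‖Rb = (470 × 47.0)/517.0 = 42.7 kΩ.

V_th = 0.876 V, R_th = 42.7 kΩ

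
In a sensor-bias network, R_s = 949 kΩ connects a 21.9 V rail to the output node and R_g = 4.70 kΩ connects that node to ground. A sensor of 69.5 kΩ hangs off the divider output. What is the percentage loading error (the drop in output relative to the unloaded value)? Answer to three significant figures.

6.30 %

The divider's output (Thévenin) resistance is R_s‖R_g = 4.677 kΩ.
Fractional drop under load = R_th/(R_th + R_L) = 4.677 / (4.677 + 69.5) = 0.06305.
So the output falls by 6.30 %.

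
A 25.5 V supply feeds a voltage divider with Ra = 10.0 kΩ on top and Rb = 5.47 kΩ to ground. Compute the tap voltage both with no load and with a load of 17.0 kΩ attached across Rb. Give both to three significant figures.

Open-circuit: V = 25.5 × 5.47/(10.0 + 5.47) = 9.02 V.
With the load, Rb becomes Rb‖R_L = 4.138 kΩ, so V = 25.5 × 4.138/14.14 = 7.46 V.

Unloaded: 9.02 V; loaded: 7.46 V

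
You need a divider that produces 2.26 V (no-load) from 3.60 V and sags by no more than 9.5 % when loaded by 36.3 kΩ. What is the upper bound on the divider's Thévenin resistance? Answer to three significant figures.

R_th ≤ 3.81 kΩ

Loading drop = R_th/(R_th + R_L) ≤ 0.0950, so R_th ≤ R_L · ε/(1−ε) = 36.3 kΩ × 0.0950/0.9050 = 3.81 kΩ.
(Any R1, R2 with R2/(R1+R2) = 0.628 and R1‖R2 ≤ 3.81 kΩ will meet the spec.)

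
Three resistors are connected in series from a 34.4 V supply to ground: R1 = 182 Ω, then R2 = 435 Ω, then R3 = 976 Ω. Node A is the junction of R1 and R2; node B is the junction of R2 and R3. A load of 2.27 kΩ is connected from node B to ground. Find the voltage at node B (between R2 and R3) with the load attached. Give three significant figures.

V ≈ 18.1 V

At node B, R3 is in parallel with the load: R3‖R_L = 682.5 Ω.
Below node A the resistance is R2 + (R3‖R_L) = 1118 Ω, so V_A = 34.4 × 1118/1300 = 29.58 V.
Then V_B = V_A × (R3‖R_L)/(R2 + R3‖R_L) = 29.58 × 682.5/1118 = 18.1 V.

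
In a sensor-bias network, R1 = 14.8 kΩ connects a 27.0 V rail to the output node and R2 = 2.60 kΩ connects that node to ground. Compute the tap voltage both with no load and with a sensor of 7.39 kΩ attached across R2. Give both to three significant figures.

Open-circuit: V = 27.0 × 2.60/(14.8 + 2.60) = 4.03 V.
With the load, R2 becomes R2‖R_L = 1.923 kΩ, so V = 27.0 × 1.923/16.72 = 3.11 V.

Unloaded: 4.03 V; loaded: 3.11 V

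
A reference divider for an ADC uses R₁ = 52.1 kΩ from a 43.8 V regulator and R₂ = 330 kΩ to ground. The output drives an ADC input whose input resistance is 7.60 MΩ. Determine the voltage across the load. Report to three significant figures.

V_out ≈ 37.6 V

The load sits in parallel with R₂: R₂‖R_L = (330 × 7600) / (330 + 7600) = 316.3 kΩ.
V_out = 43.8 × 316.3 / (52.1 + 316.3) = 43.8 × 316.3/368.4 = 37.6 V.
(Unloaded it would have been 37.8 V.)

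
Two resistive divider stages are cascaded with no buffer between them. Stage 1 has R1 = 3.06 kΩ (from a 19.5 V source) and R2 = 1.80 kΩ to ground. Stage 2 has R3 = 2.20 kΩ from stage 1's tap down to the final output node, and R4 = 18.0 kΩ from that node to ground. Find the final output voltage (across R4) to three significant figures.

Stage 2 presents R3+R4 = 20.20 kΩ as a load on stage 1's tap.
Stage 1's lower leg becomes R2‖(R3+R4) = 1.653 kΩ, so V_mid = 19.5 × 1.653/4.713 = 6.839 V.
Stage 2 is itself unloaded: V_out = V_mid × R4/(R3+R4) = 6.839 × 18.0/20.20 = 6.09 V.

V_out ≈ 6.09 V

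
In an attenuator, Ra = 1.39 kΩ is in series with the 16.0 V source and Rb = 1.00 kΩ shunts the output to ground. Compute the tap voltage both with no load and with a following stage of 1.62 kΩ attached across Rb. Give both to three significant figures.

Unloaded: 6.69 V; loaded: 4.93 V

Open-circuit: V = 16.0 × 1.00/(1.39 + 1.00) = 6.69 V.
With the load, Rb becomes Rb‖R_L = 0.6183 kΩ, so V = 16.0 × 0.6183/2.008 = 4.93 V.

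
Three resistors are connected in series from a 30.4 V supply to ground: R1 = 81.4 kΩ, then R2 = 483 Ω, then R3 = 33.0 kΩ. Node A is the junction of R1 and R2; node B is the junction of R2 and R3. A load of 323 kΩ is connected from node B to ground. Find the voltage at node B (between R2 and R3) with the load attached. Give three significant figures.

At node B, R3 is in parallel with the load: R3‖R_L = 29940 Ω.
Below node A the resistance is R2 + (R3‖R_L) = 30420 Ω, so V_A = 30.4 × 30420/111800 = 8.271 V.
Then V_B = V_A × (R3‖R_L)/(R2 + R3‖R_L) = 8.271 × 29940/30420 = 8.14 V.

V ≈ 8.14 V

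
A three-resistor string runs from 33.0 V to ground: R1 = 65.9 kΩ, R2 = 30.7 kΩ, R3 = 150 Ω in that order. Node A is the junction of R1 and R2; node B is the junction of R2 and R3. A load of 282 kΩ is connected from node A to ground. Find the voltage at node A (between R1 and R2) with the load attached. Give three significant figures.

Below node A the series string R2+R3 = 30850 Ω sits in parallel with the 282000 Ω load: 27810 Ω.
V_A = 33.0 × 27810/(65900 + 27810) = 9.79 V.

V ≈ 9.79 V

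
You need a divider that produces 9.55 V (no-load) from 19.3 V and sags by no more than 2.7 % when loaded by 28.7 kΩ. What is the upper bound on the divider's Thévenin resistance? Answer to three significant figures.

R_th ≤ 796 Ω

Loading drop = R_th/(R_th + R_L) ≤ 0.0270, so R_th ≤ R_L · ε/(1−ε) = 28.7 kΩ × 0.0270/0.9730 = 796 Ω.
(Any R1, R2 with R2/(R1+R2) = 0.495 and R1‖R2 ≤ 796 Ω will meet the spec.)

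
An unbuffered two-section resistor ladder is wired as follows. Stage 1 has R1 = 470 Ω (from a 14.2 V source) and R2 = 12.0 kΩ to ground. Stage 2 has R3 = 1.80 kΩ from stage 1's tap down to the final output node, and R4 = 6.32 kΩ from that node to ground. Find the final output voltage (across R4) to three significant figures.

Stage 2 presents R3+R4 = 8120 Ω as a load on stage 1's tap.
Stage 1's lower leg becomes R2‖(R3+R4) = 4843 Ω, so V_mid = 14.2 × 4843/5313 = 12.94 V.
Stage 2 is itself unloaded: V_out = V_mid × R4/(R3+R4) = 12.94 × 6320/8120 = 10.1 V.

V_out ≈ 10.1 V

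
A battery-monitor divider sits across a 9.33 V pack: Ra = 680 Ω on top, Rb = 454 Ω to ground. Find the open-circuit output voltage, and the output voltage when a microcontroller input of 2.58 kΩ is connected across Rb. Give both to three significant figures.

Open-circuit: V = 9.33 × 454/(680 + 454) = 3.74 V.
With the load, Rb becomes Rb‖R_L = 386.1 Ω, so V = 9.33 × 386.1/1066 = 3.38 V.

Unloaded: 3.74 V; loaded: 3.38 V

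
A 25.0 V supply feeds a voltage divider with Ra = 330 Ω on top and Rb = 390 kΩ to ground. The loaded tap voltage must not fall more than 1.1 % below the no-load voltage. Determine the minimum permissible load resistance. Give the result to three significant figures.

R_L(min) ≈ 29.6 kΩ

Output resistance R_th = Ra‖Rb = (330 × 390000)/390300 = 329.7 Ω.
The fractional drop is R_th/(R_th + R_L); requiring this ≤ 0.0110 gives R_L ≥ R_th(1/0.0110 − 1) = 329.7 × 89.91 = 29.6 kΩ.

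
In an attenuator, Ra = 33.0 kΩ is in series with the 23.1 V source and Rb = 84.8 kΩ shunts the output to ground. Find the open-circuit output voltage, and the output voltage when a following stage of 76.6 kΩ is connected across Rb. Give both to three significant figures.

Unloaded: 16.6 V; loaded: 12.7 V

Open-circuit: V = 23.1 × 84.8/(33.0 + 84.8) = 16.6 V.
With the load, Rb becomes Rb‖R_L = 40.25 kΩ, so V = 23.1 × 40.25/73.25 = 12.7 V.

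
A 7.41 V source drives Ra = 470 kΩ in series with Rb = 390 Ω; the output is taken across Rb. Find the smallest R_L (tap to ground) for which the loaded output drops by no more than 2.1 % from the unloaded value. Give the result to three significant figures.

Output resistance R_th = Ra‖Rb = (470000 × 390)/470400 = 389.7 Ω.
The fractional drop is R_th/(R_th + R_L); requiring this ≤ 0.0210 gives R_L ≥ R_th(1/0.0210 − 1) = 389.7 × 46.62 = 18.2 kΩ.

R_L(min) ≈ 18.2 kΩ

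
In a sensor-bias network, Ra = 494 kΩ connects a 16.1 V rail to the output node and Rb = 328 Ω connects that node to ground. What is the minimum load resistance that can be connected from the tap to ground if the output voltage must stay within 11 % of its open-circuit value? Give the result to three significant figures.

Output resistance R_th = Ra‖Rb = (494000 × 328)/494300 = 327.8 Ω.
The fractional drop is R_th/(R_th + R_L); requiring this ≤ 0.110 gives R_L ≥ R_th(1/0.110 − 1) = 327.8 × 8.091 = 2.65 kΩ.

R_L(min) ≈ 2.65 kΩ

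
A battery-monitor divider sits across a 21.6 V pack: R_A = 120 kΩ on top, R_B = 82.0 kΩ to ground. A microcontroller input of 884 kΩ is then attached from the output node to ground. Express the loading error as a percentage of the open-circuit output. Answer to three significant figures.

The divider's output (Thévenin) resistance is R_A‖R_B = 48.71 kΩ.
Fractional drop under load = R_th/(R_th + R_L) = 48.71 / (48.71 + 884) = 0.05223.
So the output falls by 5.22 %.

5.22 %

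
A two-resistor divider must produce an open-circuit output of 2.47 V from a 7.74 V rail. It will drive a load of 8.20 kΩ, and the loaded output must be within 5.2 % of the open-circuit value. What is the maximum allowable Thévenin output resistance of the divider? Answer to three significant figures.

Loading drop = R_th/(R_th + R_L) ≤ 0.0520, so R_th ≤ R_L · ε/(1−ε) = 8.20 kΩ × 0.0520/0.9480 = 450 Ω.
(Any R1, R2 with R2/(R1+R2) = 0.319 and R1‖R2 ≤ 450 Ω will meet the spec.)

R_th ≤ 450 Ω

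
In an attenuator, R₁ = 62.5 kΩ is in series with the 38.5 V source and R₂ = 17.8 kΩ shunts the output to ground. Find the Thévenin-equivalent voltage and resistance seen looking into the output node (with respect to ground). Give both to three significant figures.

V_th = 8.53 V, R_th = 13.9 kΩ

V_th is the open-circuit tap voltage: 38.5 × 17.8/(62.5 + 17.8) = 8.53 V.
With the supply zeroed, R₁ and R₂ appear in parallel from the tap: R_th = R₁‖R₂ = (62.5 × 17.8)/80.30 = 13.9 kΩ.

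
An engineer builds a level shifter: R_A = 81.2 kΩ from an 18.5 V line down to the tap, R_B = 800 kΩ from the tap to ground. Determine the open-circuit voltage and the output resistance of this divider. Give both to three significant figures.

V_th = 16.8 V, R_th = 73.7 kΩ

V_th is the open-circuit tap voltage: 18.5 × 800/(81.2 + 800) = 16.8 V.
With the supply zeroed, R_A and R_B appear in parallel from the tap: R_th = R_A‖R_B = (81.2 × 800)/881.2 = 73.7 kΩ.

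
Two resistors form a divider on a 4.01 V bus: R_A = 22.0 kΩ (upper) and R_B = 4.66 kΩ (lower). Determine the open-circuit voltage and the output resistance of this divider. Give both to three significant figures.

V_th is the open-circuit tap voltage: 4.01 × 4.66/(22.0 + 4.66) = 0.701 V.
With the supply zeroed, R_A and R_B appear in parallel from the tap: R_th = R_A‖R_B = (22.0 × 4.66)/26.66 = 3.85 kΩ.

V_th = 0.701 V, R_th = 3.85 kΩ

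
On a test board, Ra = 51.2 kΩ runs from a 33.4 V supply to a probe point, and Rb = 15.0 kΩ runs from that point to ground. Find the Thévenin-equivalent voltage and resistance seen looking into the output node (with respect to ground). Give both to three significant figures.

V_th = 7.57 V, R_th = 11.6 kΩ

V_th is the open-circuit tap voltage: 33.4 × 15.0/(51.2 + 15.0) = 7.57 V.
With the supply zeroed, Ra and Rb appear in parallel from the tap: R_th = Ra‖Rb = (51.2 × 15.0)/66.20 = 11.6 kΩ.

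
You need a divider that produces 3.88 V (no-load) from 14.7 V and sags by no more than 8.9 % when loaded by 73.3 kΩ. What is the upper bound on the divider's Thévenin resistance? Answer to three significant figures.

Loading drop = R_th/(R_th + R_L) ≤ 0.0890, so R_th ≤ R_L · ε/(1−ε) = 73.3 kΩ × 0.0890/0.9110 = 7.16 kΩ.

R_th ≤ 7.16 kΩ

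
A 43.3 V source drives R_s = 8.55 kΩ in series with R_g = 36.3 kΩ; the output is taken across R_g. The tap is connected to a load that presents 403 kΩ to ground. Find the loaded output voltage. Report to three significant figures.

The load sits in parallel with R_g: R_g‖R_L = (36.3 × 403) / (36.3 + 403) = 33.30 kΩ.
V_out = 43.3 × 33.30 / (8.55 + 33.30) = 43.3 × 33.30/41.85 = 34.5 V.

V_out ≈ 34.5 V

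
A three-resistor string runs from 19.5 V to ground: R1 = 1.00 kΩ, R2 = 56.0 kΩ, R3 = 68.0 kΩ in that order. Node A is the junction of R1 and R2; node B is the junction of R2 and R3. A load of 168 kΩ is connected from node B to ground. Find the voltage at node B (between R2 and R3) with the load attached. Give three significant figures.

V ≈ 8.96 V

At node B, R3 is in parallel with the load: R3‖R_L = 48.41 kΩ.
Below node A the resistance is R2 + (R3‖R_L) = 104.4 kΩ, so V_A = 19.5 × 104.4/105.4 = 19.32 V.
Then V_B = V_A × (R3‖R_L)/(R2 + R3‖R_L) = 19.32 × 48.41/104.4 = 8.96 V.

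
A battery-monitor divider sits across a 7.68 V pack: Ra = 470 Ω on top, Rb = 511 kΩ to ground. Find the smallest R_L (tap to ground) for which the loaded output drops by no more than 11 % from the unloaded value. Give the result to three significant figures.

R_L(min) ≈ 3.80 kΩ

Output resistance R_th = Ra‖Rb = (470 × 511000)/511500 = 469.6 Ω.
The fractional drop is R_th/(R_th + R_L); requiring this ≤ 0.110 gives R_L ≥ R_th(1/0.110 − 1) = 469.6 × 8.091 = 3.80 kΩ.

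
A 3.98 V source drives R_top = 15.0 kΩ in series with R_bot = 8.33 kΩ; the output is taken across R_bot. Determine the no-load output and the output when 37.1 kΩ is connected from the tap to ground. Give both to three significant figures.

Unloaded: 1.42 V; loaded: 1.24 V

Open-circuit: V = 3.98 × 8.33/(15.0 + 8.33) = 1.42 V.
With the load, R_bot becomes R_bot‖R_L = 6.803 kΩ, so V = 3.98 × 6.803/21.80 = 1.24 V.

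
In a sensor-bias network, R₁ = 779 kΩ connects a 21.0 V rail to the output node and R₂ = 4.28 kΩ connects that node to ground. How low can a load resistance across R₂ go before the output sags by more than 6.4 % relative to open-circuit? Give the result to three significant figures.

Output resistance R_th = R₁‖R₂ = (779 × 4.28)/783.3 = 4.257 kΩ.
The fractional drop is R_th/(R_th + R_L); requiring this ≤ 0.0640 gives R_L ≥ R_th(1/0.0640 − 1) = 4.257 × 14.62 = 62.3 kΩ.

R_L(min) ≈ 62.3 kΩ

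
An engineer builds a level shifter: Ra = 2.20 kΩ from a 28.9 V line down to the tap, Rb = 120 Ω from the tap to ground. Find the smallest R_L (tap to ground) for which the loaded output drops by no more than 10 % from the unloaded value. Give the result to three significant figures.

R_L(min) ≈ 1.02 kΩ

Output resistance R_th = Ra‖Rb = (2200 × 120)/2320 = 113.8 Ω.
The fractional drop is R_th/(R_th + R_L); requiring this ≤ 0.100 gives R_L ≥ R_th(1/0.100 − 1) = 113.8 × 9.000 = 1.02 kΩ.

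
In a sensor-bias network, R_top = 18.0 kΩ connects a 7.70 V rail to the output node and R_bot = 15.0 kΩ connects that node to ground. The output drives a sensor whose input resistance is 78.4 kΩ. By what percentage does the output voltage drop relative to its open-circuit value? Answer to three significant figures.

The divider's output (Thévenin) resistance is R_top‖R_bot = 8.182 kΩ.
Fractional drop under load = R_th/(R_th + R_L) = 8.182 / (8.182 + 78.4) = 0.09450.
So the output falls by 9.45 %.

9.45 %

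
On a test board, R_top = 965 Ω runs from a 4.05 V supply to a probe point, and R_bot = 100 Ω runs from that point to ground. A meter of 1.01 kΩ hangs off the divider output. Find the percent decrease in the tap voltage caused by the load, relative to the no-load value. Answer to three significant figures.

The divider's output (Thévenin) resistance is R_top‖R_bot = 90.61 Ω.
Fractional drop under load = R_th/(R_th + R_L) = 90.61 / (90.61 + 1010) = 0.08233.
So the output falls by 8.23 %.

8.23 %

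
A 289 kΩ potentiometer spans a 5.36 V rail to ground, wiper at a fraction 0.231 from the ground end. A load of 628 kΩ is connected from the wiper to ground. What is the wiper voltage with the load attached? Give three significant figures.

V ≈ 1.14 V

The wiper splits the pot into (1−α)R = 222.2 kΩ above and αR = 66.76 kΩ below.
Lower section ‖ load = 60.34 kΩ.
V_wiper = 5.36 × 60.34/(222.2 + 60.34) = 1.14 V.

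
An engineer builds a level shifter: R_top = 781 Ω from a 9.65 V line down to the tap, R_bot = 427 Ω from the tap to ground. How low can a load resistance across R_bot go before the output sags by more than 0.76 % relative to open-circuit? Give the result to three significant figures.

Output resistance R_th = R_top‖R_bot = (781 × 427)/1208 = 276.1 Ω.
The fractional drop is R_th/(R_th + R_L); requiring this ≤ 0.00760 gives R_L ≥ R_th(1/0.00760 − 1) = 276.1 × 130.6 = 36.0 kΩ.

R_L(min) ≈ 36.0 kΩ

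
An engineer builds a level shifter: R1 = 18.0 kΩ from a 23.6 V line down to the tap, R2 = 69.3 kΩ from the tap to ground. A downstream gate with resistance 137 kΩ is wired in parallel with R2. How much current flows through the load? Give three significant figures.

R2‖R_L = 46.02 kΩ; V_out = 23.6 × 46.02/64.02 = 16.96 V.
I_L = V_out / R_L = 16.96 / 137 kΩ = 0.124 mA.

I_L ≈ 0.124 mA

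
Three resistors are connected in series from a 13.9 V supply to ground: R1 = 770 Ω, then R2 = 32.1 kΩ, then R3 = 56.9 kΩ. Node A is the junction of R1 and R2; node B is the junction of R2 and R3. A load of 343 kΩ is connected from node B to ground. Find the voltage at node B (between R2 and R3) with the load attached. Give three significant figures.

V ≈ 8.31 V

At node B, R3 is in parallel with the load: R3‖R_L = 48800 Ω.
Below node A the resistance is R2 + (R3‖R_L) = 80900 Ω, so V_A = 13.9 × 80900/81670 = 13.77 V.
Then V_B = V_A × (R3‖R_L)/(R2 + R3‖R_L) = 13.77 × 48800/80900 = 8.31 V.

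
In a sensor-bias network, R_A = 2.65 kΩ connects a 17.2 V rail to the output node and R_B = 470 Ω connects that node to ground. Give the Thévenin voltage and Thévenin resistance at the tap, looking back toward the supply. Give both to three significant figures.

V_th is the open-circuit tap voltage: 17.2 × 470/(2650 + 470) = 2.59 V.
With the supply zeroed, R_A and R_B appear in parallel from the tap: R_th = R_A‖R_B = (2650 × 470)/3120 = 399 Ω.

V_th = 2.59 V, R_th = 399 Ω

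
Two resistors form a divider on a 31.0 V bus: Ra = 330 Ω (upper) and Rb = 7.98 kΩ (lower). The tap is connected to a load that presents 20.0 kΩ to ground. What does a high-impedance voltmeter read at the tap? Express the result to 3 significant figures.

The load sits in parallel with Rb: Rb‖R_L = (7980 × 20000) / (7980 + 20000) = 5704 Ω.
V_out = 31.0 × 5704 / (330 + 5704) = 31.0 × 5704/6034 = 29.3 V.

V_out ≈ 29.3 V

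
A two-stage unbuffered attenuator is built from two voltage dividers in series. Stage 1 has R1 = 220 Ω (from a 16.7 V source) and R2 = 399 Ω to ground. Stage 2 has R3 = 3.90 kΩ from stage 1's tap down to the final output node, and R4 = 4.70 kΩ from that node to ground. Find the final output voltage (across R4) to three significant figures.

V_out ≈ 5.79 V

Stage 2 presents R3+R4 = 8600 Ω as a load on stage 1's tap.
Stage 1's lower leg becomes R2‖(R3+R4) = 381.3 Ω, so V_mid = 16.7 × 381.3/601.3 = 10.59 V.
Stage 2 is itself unloaded: V_out = V_mid × R4/(R3+R4) = 10.59 × 4700/8600 = 5.79 V.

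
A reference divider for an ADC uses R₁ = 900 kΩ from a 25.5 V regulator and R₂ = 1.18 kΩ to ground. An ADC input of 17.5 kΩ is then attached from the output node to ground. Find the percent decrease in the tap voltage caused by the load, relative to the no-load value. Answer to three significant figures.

6.31 %

The divider's output (Thévenin) resistance is R₁‖R₂ = 1.178 kΩ.
Fractional drop under load = R_th/(R_th + R_L) = 1.178 / (1.178 + 17.5) = 0.06309.
So the output falls by 6.31 %.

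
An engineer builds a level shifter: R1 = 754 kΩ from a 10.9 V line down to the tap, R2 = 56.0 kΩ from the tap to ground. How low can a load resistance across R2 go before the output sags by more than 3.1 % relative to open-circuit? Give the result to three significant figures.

R_L(min) ≈ 1.63 MΩ

Output resistance R_th = R1‖R2 = (754 × 56.0)/810.0 = 52.13 kΩ.
The fractional drop is R_th/(R_th + R_L); requiring this ≤ 0.0310 gives R_L ≥ R_th(1/0.0310 − 1) = 52.13 × 31.26 = 1.63 MΩ.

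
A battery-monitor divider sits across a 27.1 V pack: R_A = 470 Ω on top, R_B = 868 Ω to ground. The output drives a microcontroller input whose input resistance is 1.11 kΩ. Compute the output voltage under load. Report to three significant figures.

V_out ≈ 13.8 V

The load sits in parallel with R_B: R_B‖R_L = (868 × 1110) / (868 + 1110) = 487.1 Ω.
V_out = 27.1 × 487.1 / (470 + 487.1) = 27.1 × 487.1/957.1 = 13.8 V.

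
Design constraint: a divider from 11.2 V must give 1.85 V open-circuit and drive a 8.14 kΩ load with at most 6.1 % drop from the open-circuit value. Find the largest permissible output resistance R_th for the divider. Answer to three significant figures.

Loading drop = R_th/(R_th + R_L) ≤ 0.0610, so R_th ≤ R_L · ε/(1−ε) = 8.14 kΩ × 0.0610/0.9390 = 529 Ω.
(Any R1, R2 with R2/(R1+R2) = 0.165 and R1‖R2 ≤ 529 Ω will meet the spec.)

R_th ≤ 529 Ω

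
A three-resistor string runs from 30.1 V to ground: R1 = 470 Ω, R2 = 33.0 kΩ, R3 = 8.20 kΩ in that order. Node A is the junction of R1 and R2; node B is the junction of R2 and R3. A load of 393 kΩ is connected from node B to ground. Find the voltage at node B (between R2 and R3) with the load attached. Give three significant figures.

At node B, R3 is in parallel with the load: R3‖R_L = 8032 Ω.
Below node A the resistance is R2 + (R3‖R_L) = 41030 Ω, so V_A = 30.1 × 41030/41500 = 29.76 V.
Then V_B = V_A × (R3‖R_L)/(R2 + R3‖R_L) = 29.76 × 8032/41030 = 5.83 V.

V ≈ 5.83 V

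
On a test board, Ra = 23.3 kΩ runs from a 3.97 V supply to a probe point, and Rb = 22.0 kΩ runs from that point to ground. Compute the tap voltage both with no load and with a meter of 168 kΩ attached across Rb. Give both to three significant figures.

Unloaded: 1.93 V; loaded: 1.81 V

Open-circuit: V = 3.97 × 22.0/(23.3 + 22.0) = 1.93 V.
With the load, Rb becomes Rb‖R_L = 19.45 kΩ, so V = 3.97 × 19.45/42.75 = 1.81 V.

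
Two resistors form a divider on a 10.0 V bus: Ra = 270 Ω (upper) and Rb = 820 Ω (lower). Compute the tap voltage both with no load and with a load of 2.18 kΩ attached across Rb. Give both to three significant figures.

Unloaded: 7.52 V; loaded: 6.88 V

Open-circuit: V = 10.0 × 820/(270 + 820) = 7.52 V.
With the load, Rb becomes Rb‖R_L = 595.9 Ω, so V = 10.0 × 595.9/865.9 = 6.88 V.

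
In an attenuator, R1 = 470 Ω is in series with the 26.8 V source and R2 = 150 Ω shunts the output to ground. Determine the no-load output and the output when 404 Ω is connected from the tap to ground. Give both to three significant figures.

Unloaded: 6.48 V; loaded: 5.06 V

Open-circuit: V = 26.8 × 150/(470 + 150) = 6.48 V.
With the load, R2 becomes R2‖R_L = 109.4 Ω, so V = 26.8 × 109.4/579.4 = 5.06 V.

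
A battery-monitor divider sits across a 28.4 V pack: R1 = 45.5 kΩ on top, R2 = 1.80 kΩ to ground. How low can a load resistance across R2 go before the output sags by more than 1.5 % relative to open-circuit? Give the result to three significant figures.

Output resistance R_th = R1‖R2 = (45.5 × 1.80)/47.30 = 1.732 kΩ.
The fractional drop is R_th/(R_th + R_L); requiring this ≤ 0.0150 gives R_L ≥ R_th(1/0.0150 − 1) = 1.732 × 65.67 = 114 kΩ.

R_L(min) ≈ 114 kΩ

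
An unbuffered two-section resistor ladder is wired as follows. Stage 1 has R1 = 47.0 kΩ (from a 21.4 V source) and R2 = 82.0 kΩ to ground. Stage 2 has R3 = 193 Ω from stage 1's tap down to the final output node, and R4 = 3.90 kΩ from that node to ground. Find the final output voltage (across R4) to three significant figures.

V_out ≈ 1.56 V

Stage 2 presents R3+R4 = 4093 Ω as a load on stage 1's tap.
Stage 1's lower leg becomes R2‖(R3+R4) = 3898 Ω, so V_mid = 21.4 × 3898/50900 = 1.639 V.
Stage 2 is itself unloaded: V_out = V_mid × R4/(R3+R4) = 1.639 × 3900/4093 = 1.56 V.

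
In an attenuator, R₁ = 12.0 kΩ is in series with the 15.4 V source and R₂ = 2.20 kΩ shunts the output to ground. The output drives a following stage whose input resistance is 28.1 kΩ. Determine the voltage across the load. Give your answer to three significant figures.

The load sits in parallel with R₂: R₂‖R_L = (2.20 × 28.1) / (2.20 + 28.1) = 2.040 kΩ.
V_out = 15.4 × 2.040 / (12.0 + 2.040) = 15.4 × 2.040/14.04 = 2.24 V.

V_out ≈ 2.24 V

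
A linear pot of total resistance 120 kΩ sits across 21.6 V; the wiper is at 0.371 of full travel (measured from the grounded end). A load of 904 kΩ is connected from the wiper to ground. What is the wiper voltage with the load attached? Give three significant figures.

The wiper splits the pot into (1−α)R = 75.48 kΩ above and αR = 44.52 kΩ below.
Lower section ‖ load = 42.43 kΩ.
V_wiper = 21.6 × 42.43/(75.48 + 42.43) = 7.77 V.

V ≈ 7.77 V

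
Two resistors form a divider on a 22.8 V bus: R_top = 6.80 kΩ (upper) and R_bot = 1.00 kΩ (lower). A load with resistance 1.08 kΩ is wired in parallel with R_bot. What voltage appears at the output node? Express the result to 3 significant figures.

The load sits in parallel with R_bot: R_bot‖R_L = (1.00 × 1.08) / (1.00 + 1.08) = 0.5192 kΩ.
V_out = 22.8 × 0.5192 / (6.80 + 0.5192) = 22.8 × 0.5192/7.319 = 1.62 V.

V_out ≈ 1.62 V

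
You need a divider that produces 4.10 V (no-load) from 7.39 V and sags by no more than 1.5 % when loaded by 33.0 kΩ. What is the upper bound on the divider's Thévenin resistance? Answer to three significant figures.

R_th ≤ 503 Ω

Loading drop = R_th/(R_th + R_L) ≤ 0.0150, so R_th ≤ R_L · ε/(1−ε) = 33.0 kΩ × 0.0150/0.9850 = 503 Ω.
(Any R1, R2 with R2/(R1+R2) = 0.555 and R1‖R2 ≤ 503 Ω will meet the spec.)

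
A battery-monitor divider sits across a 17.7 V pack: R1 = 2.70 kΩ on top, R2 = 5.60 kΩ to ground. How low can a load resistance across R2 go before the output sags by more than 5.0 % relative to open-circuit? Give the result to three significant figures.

R_L(min) ≈ 34.6 kΩ

Output resistance R_th = R1‖R2 = (2.70 × 5.60)/8.300 = 1.822 kΩ.
The fractional drop is R_th/(R_th + R_L); requiring this ≤ 0.0500 gives R_L ≥ R_th(1/0.0500 − 1) = 1.822 × 19.00 = 34.6 kΩ.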